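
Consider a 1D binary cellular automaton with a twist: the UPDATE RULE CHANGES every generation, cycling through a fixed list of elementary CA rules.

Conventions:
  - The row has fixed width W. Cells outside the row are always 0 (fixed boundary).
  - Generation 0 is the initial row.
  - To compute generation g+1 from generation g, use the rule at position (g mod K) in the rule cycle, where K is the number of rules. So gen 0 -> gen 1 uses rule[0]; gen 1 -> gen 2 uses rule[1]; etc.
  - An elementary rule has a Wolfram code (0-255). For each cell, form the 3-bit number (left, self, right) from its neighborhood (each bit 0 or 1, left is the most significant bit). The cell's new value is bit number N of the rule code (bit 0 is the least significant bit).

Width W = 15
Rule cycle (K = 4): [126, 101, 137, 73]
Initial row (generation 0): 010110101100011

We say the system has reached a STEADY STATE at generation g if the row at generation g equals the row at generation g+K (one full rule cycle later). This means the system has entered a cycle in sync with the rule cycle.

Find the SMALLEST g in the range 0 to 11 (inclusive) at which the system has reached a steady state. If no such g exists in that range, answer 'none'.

Gen 0: 010110101100011
Gen 1 (rule 126): 111111111110111
Gen 2 (rule 101): 000000000011001
Gen 3 (rule 137): 111111111010000
Gen 4 (rule 73): 100000001000111
Gen 5 (rule 126): 110000011101101
Gen 6 (rule 101): 010111000110111
Gen 7 (rule 137): 000110010100110
Gen 8 (rule 73): 110110000000110
Gen 9 (rule 126): 111111000001111
Gen 10 (rule 101): 000001011100001
Gen 11 (rule 137): 111100011001100
Gen 12 (rule 73): 100101011001101
Gen 13 (rule 126): 111111111111111
Gen 14 (rule 101): 000000000000001
Gen 15 (rule 137): 111111111111100

Answer: none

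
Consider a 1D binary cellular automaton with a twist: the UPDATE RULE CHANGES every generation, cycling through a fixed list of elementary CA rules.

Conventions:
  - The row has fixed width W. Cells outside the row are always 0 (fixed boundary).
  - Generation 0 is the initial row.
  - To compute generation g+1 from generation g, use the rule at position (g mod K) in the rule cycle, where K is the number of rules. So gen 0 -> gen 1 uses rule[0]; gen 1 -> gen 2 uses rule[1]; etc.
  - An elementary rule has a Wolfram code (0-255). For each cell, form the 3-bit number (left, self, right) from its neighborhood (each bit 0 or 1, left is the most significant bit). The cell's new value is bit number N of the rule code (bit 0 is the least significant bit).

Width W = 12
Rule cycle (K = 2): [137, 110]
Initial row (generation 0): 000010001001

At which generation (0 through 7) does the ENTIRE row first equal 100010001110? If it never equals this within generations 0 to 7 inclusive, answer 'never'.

Answer: never

Derivation:
Gen 0: 000010001001
Gen 1 (rule 137): 111000100000
Gen 2 (rule 110): 101001100000
Gen 3 (rule 137): 000001001111
Gen 4 (rule 110): 000011011001
Gen 5 (rule 137): 111010010000
Gen 6 (rule 110): 101110110000
Gen 7 (rule 137): 001100100111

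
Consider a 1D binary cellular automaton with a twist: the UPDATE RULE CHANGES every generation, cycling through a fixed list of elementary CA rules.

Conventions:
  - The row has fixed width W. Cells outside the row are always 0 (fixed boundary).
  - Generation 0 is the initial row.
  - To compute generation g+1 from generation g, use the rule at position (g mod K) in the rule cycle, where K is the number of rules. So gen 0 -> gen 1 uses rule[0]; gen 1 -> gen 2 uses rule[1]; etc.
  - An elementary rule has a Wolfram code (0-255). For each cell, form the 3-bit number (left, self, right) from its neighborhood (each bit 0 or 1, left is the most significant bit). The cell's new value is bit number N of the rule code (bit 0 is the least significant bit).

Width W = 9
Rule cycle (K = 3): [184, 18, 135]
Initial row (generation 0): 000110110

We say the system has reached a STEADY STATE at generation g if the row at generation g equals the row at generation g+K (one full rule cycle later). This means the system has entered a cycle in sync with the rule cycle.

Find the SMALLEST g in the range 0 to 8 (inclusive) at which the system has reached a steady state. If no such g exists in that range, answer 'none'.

Answer: 5

Derivation:
Gen 0: 000110110
Gen 1 (rule 184): 000101101
Gen 2 (rule 18): 001000000
Gen 3 (rule 135): 111011111
Gen 4 (rule 184): 110111110
Gen 5 (rule 18): 000000001
Gen 6 (rule 135): 111111111
Gen 7 (rule 184): 111111110
Gen 8 (rule 18): 000000001
Gen 9 (rule 135): 111111111
Gen 10 (rule 184): 111111110
Gen 11 (rule 18): 000000001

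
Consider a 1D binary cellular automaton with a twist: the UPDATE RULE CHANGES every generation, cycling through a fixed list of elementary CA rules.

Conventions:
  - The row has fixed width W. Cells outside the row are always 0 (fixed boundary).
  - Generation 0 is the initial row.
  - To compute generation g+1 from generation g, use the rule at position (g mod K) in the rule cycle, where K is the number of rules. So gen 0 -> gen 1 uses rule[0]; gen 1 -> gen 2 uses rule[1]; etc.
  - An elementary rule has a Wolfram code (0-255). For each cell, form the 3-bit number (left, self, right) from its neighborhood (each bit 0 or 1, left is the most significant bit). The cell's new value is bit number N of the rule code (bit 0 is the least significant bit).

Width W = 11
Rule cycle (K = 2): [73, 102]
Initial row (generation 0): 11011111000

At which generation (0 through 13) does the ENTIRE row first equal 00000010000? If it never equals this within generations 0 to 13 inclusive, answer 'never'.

Answer: never

Derivation:
Gen 0: 11011111000
Gen 1 (rule 73): 11010001011
Gen 2 (rule 102): 01110011101
Gen 3 (rule 73): 01010010100
Gen 4 (rule 102): 11110111100
Gen 5 (rule 73): 10010100101
Gen 6 (rule 102): 10111101111
Gen 7 (rule 73): 00100101001
Gen 8 (rule 102): 01101111011
Gen 9 (rule 73): 01101001011
Gen 10 (rule 102): 10111011101
Gen 11 (rule 73): 00101010100
Gen 12 (rule 102): 01111111100
Gen 13 (rule 73): 01000000101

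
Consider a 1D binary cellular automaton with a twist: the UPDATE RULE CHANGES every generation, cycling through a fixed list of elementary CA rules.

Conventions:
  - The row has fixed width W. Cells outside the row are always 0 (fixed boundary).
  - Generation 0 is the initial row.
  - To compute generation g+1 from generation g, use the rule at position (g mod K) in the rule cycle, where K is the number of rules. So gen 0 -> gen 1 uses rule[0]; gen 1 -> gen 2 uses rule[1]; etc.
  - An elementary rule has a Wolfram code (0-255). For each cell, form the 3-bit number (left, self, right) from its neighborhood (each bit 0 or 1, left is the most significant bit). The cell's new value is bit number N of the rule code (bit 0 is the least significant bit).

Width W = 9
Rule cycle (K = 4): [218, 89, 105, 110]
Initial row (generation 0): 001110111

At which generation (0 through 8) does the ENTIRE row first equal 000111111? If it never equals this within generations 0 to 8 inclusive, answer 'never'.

Answer: 5

Derivation:
Gen 0: 001110111
Gen 1 (rule 218): 011110111
Gen 2 (rule 89): 010010101
Gen 3 (rule 105): 000001010
Gen 4 (rule 110): 000011110
Gen 5 (rule 218): 000111111
Gen 6 (rule 89): 110100001
Gen 7 (rule 105): 111001100
Gen 8 (rule 110): 101011100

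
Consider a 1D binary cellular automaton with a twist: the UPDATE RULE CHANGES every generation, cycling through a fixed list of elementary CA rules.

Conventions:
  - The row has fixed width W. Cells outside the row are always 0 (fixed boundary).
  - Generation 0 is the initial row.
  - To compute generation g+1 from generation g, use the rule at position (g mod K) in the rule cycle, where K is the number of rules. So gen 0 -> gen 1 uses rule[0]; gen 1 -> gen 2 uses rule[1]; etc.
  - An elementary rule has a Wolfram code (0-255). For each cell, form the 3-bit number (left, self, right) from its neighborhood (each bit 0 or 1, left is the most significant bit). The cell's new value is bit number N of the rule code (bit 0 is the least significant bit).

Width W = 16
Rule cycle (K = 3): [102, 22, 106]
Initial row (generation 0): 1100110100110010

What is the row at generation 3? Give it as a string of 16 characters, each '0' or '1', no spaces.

Gen 0: 1100110100110010
Gen 1 (rule 102): 0101011101010110
Gen 2 (rule 22): 1101000001010001
Gen 3 (rule 106): 1110000010100010

Answer: 1110000010100010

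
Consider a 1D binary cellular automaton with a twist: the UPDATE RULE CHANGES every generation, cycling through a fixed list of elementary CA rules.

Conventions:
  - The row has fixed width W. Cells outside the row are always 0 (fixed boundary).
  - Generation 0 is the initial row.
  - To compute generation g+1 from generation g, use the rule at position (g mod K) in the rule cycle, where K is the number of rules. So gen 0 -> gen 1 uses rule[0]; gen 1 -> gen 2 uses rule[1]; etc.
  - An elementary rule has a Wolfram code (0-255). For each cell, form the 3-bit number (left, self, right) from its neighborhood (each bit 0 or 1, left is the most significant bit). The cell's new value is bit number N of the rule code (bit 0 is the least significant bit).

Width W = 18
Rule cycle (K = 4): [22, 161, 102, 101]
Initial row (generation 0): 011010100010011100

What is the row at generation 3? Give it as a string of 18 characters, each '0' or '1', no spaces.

Answer: 011011011101011000

Derivation:
Gen 0: 011010100010011100
Gen 1 (rule 22): 100010110111100010
Gen 2 (rule 161): 001001001011001000
Gen 3 (rule 102): 011011011101011000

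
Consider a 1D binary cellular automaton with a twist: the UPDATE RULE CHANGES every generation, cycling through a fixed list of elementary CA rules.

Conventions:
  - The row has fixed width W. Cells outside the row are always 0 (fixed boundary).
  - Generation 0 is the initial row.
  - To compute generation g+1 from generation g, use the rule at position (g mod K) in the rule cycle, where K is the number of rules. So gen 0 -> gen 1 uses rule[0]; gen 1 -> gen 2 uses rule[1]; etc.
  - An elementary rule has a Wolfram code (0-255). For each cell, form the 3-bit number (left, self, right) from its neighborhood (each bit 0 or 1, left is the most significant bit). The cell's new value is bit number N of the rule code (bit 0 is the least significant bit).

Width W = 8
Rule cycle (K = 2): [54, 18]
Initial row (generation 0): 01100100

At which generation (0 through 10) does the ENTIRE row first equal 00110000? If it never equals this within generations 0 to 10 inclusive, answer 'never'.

Answer: never

Derivation:
Gen 0: 01100100
Gen 1 (rule 54): 10011110
Gen 2 (rule 18): 01100001
Gen 3 (rule 54): 10010011
Gen 4 (rule 18): 01101100
Gen 5 (rule 54): 10010010
Gen 6 (rule 18): 01101101
Gen 7 (rule 54): 10010011
Gen 8 (rule 18): 01101100
Gen 9 (rule 54): 10010010
Gen 10 (rule 18): 01101101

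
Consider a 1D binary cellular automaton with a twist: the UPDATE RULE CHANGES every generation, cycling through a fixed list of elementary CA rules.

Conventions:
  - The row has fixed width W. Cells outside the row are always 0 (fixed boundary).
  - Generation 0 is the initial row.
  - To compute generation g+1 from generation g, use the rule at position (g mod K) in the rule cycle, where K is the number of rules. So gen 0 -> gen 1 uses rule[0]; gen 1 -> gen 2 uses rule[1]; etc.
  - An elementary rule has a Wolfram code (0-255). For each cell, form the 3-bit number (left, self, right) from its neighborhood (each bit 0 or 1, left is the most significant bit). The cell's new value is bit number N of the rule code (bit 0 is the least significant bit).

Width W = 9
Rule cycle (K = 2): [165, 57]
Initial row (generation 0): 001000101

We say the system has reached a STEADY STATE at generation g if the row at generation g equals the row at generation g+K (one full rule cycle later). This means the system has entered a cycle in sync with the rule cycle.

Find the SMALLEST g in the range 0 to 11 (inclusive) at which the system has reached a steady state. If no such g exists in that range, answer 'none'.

Gen 0: 001000101
Gen 1 (rule 165): 101010111
Gen 2 (rule 57): 010101100
Gen 3 (rule 165): 011110001
Gen 4 (rule 57): 010001100
Gen 5 (rule 165): 010100001
Gen 6 (rule 57): 001011100
Gen 7 (rule 165): 101101001
Gen 8 (rule 57): 011010100
Gen 9 (rule 165): 000111101
Gen 10 (rule 57): 110100010
Gen 11 (rule 165): 001101010
Gen 12 (rule 57): 101010101
Gen 13 (rule 165): 111111111

Answer: none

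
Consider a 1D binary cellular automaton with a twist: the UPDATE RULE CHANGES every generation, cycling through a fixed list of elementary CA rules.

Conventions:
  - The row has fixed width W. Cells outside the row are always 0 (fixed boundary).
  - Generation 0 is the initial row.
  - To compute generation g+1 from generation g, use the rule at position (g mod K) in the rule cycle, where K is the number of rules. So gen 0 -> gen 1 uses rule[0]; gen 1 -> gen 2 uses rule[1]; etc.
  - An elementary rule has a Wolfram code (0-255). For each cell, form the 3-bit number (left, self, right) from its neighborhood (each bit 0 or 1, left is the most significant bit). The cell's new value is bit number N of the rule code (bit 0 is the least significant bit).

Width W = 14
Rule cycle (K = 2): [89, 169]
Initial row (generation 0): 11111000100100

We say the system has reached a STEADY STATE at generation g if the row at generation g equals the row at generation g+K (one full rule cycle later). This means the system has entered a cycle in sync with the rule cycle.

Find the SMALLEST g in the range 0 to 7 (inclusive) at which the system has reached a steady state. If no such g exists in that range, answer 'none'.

Gen 0: 11111000100100
Gen 1 (rule 89): 10001110010011
Gen 2 (rule 169): 00101100000010
Gen 3 (rule 89): 10001111111001
Gen 4 (rule 169): 00101111110000
Gen 5 (rule 89): 10001000011111
Gen 6 (rule 169): 00100011011110
Gen 7 (rule 89): 10011011010011
Gen 8 (rule 169): 00010110100010
Gen 9 (rule 89): 11000110011001

Answer: none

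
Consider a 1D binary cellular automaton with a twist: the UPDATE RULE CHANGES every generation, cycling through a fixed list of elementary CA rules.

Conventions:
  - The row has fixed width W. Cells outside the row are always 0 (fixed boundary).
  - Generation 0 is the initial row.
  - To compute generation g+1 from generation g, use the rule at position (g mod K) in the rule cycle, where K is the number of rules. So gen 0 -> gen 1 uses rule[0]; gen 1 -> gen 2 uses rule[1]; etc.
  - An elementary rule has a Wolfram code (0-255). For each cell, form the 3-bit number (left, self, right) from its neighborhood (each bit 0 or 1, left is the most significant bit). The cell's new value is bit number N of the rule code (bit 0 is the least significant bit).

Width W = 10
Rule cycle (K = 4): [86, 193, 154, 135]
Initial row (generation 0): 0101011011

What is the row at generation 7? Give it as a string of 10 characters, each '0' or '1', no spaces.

Gen 0: 0101011011
Gen 1 (rule 86): 1101001001
Gen 2 (rule 193): 0100000000
Gen 3 (rule 154): 1010000000
Gen 4 (rule 135): 1010111111
Gen 5 (rule 86): 1010000001
Gen 6 (rule 193): 0000111100
Gen 7 (rule 154): 0001111010

Answer: 0001111010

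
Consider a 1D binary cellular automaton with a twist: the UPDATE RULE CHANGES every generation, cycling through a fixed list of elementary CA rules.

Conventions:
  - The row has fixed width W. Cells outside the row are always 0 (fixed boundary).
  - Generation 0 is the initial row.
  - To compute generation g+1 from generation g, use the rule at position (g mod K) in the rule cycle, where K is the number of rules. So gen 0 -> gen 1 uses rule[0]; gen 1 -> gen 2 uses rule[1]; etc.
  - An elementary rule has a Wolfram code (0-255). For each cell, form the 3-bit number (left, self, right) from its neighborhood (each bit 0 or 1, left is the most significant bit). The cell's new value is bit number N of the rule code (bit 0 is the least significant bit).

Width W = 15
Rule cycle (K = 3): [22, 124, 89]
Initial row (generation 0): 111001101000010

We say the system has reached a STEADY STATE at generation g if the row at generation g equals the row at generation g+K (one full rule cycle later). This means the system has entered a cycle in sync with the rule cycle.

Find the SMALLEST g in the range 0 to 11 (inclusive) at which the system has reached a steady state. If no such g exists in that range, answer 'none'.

Gen 0: 111001101000010
Gen 1 (rule 22): 000110001100111
Gen 2 (rule 124): 000111001110101
Gen 3 (rule 89): 110101101010000
Gen 4 (rule 22): 000100001011000
Gen 5 (rule 124): 000110001111100
Gen 6 (rule 89): 110111101000111
Gen 7 (rule 22): 000000001101000
Gen 8 (rule 124): 000000001111100
Gen 9 (rule 89): 111111101000111
Gen 10 (rule 22): 000000001101000
Gen 11 (rule 124): 000000001111100
Gen 12 (rule 89): 111111101000111
Gen 13 (rule 22): 000000001101000
Gen 14 (rule 124): 000000001111100

Answer: 7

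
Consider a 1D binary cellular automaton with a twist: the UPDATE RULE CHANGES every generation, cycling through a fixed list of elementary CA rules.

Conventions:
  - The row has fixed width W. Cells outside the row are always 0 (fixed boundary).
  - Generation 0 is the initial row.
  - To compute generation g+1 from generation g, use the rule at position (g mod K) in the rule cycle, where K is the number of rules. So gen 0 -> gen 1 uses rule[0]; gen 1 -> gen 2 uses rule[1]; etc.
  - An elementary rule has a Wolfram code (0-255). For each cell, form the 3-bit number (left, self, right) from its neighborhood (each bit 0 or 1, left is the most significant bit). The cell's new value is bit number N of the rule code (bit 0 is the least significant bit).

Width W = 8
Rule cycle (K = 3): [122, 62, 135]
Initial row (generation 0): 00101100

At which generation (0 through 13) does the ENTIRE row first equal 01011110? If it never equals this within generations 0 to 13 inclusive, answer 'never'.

Answer: 1

Derivation:
Gen 0: 00101100
Gen 1 (rule 122): 01011110
Gen 2 (rule 62): 11110001
Gen 3 (rule 135): 01100111
Gen 4 (rule 122): 11111101
Gen 5 (rule 62): 10000011
Gen 6 (rule 135): 10111100
Gen 7 (rule 122): 01100110
Gen 8 (rule 62): 11011101
Gen 9 (rule 135): 00001001
Gen 10 (rule 122): 00010110
Gen 11 (rule 62): 00111101
Gen 12 (rule 135): 11011001
Gen 13 (rule 122): 11111110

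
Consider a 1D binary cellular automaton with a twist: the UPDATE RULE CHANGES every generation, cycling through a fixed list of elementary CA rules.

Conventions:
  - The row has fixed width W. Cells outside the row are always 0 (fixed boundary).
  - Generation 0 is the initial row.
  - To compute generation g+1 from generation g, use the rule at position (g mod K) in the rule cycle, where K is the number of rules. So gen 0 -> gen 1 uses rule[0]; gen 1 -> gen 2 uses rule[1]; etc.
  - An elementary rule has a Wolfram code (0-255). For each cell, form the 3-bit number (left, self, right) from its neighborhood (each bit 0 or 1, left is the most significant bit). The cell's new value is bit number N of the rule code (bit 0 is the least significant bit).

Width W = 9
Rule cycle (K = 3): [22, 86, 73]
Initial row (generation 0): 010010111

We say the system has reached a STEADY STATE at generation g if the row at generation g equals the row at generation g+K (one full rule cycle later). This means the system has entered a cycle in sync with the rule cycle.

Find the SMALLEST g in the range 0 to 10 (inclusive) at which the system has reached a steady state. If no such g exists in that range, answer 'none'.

Answer: 4

Derivation:
Gen 0: 010010111
Gen 1 (rule 22): 111110000
Gen 2 (rule 86): 000011000
Gen 3 (rule 73): 111011011
Gen 4 (rule 22): 000000000
Gen 5 (rule 86): 000000000
Gen 6 (rule 73): 111111111
Gen 7 (rule 22): 000000000
Gen 8 (rule 86): 000000000
Gen 9 (rule 73): 111111111
Gen 10 (rule 22): 000000000
Gen 11 (rule 86): 000000000
Gen 12 (rule 73): 111111111
Gen 13 (rule 22): 000000000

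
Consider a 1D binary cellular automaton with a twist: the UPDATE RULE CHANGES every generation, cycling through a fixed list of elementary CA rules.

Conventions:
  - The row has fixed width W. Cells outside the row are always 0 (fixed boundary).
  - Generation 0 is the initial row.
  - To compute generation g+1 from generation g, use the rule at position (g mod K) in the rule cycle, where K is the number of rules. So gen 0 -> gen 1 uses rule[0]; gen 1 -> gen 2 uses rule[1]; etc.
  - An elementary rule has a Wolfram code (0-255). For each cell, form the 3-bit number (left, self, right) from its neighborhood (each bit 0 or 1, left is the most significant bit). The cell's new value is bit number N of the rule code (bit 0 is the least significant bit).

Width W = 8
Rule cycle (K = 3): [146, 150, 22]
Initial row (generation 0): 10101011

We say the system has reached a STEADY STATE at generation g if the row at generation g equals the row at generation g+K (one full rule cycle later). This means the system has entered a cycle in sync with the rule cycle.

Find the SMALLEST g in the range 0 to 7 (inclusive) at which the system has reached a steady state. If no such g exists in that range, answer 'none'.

Answer: 1

Derivation:
Gen 0: 10101011
Gen 1 (rule 146): 00000000
Gen 2 (rule 150): 00000000
Gen 3 (rule 22): 00000000
Gen 4 (rule 146): 00000000
Gen 5 (rule 150): 00000000
Gen 6 (rule 22): 00000000
Gen 7 (rule 146): 00000000
Gen 8 (rule 150): 00000000
Gen 9 (rule 22): 00000000
Gen 10 (rule 146): 00000000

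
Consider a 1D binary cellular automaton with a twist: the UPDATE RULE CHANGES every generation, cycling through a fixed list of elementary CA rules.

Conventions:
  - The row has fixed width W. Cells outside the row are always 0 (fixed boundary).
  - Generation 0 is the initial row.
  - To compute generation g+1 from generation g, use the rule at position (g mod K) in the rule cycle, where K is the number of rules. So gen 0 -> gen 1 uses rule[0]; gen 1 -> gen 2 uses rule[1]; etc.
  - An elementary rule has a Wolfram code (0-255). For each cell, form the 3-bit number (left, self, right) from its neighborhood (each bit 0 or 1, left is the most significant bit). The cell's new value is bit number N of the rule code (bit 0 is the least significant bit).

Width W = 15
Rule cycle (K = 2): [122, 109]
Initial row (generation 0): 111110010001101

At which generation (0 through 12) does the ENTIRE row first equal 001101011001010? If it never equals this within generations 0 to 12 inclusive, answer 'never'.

Answer: never

Derivation:
Gen 0: 111110010001101
Gen 1 (rule 122): 100011101011110
Gen 2 (rule 109): 101010111110010
Gen 3 (rule 122): 010101100011101
Gen 4 (rule 109): 011111101010111
Gen 5 (rule 122): 110000110101101
Gen 6 (rule 109): 110110111111111
Gen 7 (rule 122): 111111100000001
Gen 8 (rule 109): 100000101111101
Gen 9 (rule 122): 010001011000110
Gen 10 (rule 109): 010101111010110
Gen 11 (rule 122): 101011001101111
Gen 12 (rule 109): 111111001111001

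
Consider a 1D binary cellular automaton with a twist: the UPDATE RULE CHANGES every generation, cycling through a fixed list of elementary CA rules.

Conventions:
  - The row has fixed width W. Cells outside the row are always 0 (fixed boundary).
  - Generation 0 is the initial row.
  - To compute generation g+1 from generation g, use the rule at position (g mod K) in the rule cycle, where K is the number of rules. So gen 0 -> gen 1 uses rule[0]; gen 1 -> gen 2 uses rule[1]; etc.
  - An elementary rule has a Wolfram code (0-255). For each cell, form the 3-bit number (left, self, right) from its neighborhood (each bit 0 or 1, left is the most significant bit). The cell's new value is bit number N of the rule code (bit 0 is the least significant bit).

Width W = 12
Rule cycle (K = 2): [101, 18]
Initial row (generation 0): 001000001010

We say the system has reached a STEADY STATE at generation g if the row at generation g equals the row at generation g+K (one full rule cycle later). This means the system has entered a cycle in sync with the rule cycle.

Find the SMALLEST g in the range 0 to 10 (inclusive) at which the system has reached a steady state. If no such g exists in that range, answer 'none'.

Gen 0: 001000001010
Gen 1 (rule 101): 101011101110
Gen 2 (rule 18): 000000000001
Gen 3 (rule 101): 111111111101
Gen 4 (rule 18): 000000000000
Gen 5 (rule 101): 111111111111
Gen 6 (rule 18): 000000000000
Gen 7 (rule 101): 111111111111
Gen 8 (rule 18): 000000000000
Gen 9 (rule 101): 111111111111
Gen 10 (rule 18): 000000000000
Gen 11 (rule 101): 111111111111
Gen 12 (rule 18): 000000000000

Answer: 4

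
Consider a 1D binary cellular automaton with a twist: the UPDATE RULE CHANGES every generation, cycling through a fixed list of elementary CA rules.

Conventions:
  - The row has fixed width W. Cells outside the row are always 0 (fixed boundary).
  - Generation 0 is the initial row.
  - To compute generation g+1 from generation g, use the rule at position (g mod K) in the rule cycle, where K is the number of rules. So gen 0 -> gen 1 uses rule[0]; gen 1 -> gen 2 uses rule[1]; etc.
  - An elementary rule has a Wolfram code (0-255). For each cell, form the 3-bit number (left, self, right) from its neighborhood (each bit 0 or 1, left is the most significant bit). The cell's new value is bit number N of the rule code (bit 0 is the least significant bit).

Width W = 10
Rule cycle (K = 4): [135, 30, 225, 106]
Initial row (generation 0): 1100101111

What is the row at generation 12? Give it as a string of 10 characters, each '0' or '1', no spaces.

Gen 0: 1100101111
Gen 1 (rule 135): 0001100110
Gen 2 (rule 30): 0011011101
Gen 3 (rule 225): 1001101110
Gen 4 (rule 106): 0011111010
Gen 5 (rule 135): 1101110010
Gen 6 (rule 30): 1001001111
Gen 7 (rule 225): 0000000111
Gen 8 (rule 106): 0000001101
Gen 9 (rule 135): 1111110001
Gen 10 (rule 30): 1000001011
Gen 11 (rule 225): 0011100101
Gen 12 (rule 106): 0110101010

Answer: 0110101010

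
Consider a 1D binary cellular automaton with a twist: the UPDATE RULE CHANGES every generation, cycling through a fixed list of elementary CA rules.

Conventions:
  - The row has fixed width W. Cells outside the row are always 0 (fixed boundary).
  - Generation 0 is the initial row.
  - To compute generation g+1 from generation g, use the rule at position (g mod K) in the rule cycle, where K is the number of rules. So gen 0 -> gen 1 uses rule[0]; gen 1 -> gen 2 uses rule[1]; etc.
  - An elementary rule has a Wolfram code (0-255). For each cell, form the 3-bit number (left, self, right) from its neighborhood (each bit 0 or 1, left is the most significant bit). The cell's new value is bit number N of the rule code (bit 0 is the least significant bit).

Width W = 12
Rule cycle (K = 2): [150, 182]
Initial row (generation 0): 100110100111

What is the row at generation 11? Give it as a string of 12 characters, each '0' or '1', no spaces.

Gen 0: 100110100111
Gen 1 (rule 150): 111000111010
Gen 2 (rule 182): 010101010111
Gen 3 (rule 150): 110101010010
Gen 4 (rule 182): 001111111111
Gen 5 (rule 150): 010111111110
Gen 6 (rule 182): 111011111101
Gen 7 (rule 150): 010001111001
Gen 8 (rule 182): 111010110111
Gen 9 (rule 150): 010010000010
Gen 10 (rule 182): 111111000111
Gen 11 (rule 150): 011110101010

Answer: 011110101010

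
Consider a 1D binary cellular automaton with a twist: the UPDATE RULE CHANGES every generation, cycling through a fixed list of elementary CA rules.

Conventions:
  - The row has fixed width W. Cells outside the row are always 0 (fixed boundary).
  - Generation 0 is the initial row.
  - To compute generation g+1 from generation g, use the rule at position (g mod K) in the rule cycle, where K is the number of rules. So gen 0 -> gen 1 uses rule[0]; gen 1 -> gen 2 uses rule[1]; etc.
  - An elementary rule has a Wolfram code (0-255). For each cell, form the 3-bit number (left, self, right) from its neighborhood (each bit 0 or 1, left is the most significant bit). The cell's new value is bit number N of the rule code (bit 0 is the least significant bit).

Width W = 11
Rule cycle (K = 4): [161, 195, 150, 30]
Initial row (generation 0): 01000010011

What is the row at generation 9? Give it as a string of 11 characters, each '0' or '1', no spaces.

Gen 0: 01000010011
Gen 1 (rule 161): 00011000000
Gen 2 (rule 195): 11101011111
Gen 3 (rule 150): 01001001110
Gen 4 (rule 30): 11111111001
Gen 5 (rule 161): 01111110000
Gen 6 (rule 195): 10111110111
Gen 7 (rule 150): 10011100010
Gen 8 (rule 30): 11110010111
Gen 9 (rule 161): 01100001010

Answer: 01100001010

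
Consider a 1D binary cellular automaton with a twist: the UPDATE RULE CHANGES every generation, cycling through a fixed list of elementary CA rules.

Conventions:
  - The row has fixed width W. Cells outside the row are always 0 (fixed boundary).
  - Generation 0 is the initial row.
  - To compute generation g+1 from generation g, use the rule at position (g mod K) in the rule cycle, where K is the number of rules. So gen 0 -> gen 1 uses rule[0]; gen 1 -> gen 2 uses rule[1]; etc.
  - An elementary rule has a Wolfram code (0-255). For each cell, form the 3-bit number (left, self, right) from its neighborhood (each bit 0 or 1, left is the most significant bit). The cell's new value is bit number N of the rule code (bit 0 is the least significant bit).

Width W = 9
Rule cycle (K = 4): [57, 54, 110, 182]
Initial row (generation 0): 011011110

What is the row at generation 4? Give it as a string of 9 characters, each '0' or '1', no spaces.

Answer: 111101110

Derivation:
Gen 0: 011011110
Gen 1 (rule 57): 010110001
Gen 2 (rule 54): 111001011
Gen 3 (rule 110): 101011111
Gen 4 (rule 182): 111101110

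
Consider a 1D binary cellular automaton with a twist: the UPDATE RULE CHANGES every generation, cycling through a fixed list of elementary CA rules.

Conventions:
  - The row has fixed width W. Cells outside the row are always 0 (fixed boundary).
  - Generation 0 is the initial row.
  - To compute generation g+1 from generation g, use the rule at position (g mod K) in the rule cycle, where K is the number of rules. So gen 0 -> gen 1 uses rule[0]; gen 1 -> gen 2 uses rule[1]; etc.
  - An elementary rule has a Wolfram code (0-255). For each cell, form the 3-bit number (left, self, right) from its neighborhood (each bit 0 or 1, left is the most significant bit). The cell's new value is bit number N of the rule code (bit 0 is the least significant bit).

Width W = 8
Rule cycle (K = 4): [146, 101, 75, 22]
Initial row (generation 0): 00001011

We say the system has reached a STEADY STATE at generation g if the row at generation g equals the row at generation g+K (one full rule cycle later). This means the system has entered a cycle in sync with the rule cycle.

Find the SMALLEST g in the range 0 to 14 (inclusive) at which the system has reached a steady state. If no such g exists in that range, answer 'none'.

Answer: none

Derivation:
Gen 0: 00001011
Gen 1 (rule 146): 00010000
Gen 2 (rule 101): 11010111
Gen 3 (rule 75): 11000101
Gen 4 (rule 22): 00101101
Gen 5 (rule 146): 01000000
Gen 6 (rule 101): 01011111
Gen 7 (rule 75): 10010001
Gen 8 (rule 22): 11111011
Gen 9 (rule 146): 01110000
Gen 10 (rule 101): 00010111
Gen 11 (rule 75): 11100101
Gen 12 (rule 22): 00011101
Gen 13 (rule 146): 00101000
Gen 14 (rule 101): 10111011
Gen 15 (rule 75): 00101011
Gen 16 (rule 22): 01101000
Gen 17 (rule 146): 10000100
Gen 18 (rule 101): 10110101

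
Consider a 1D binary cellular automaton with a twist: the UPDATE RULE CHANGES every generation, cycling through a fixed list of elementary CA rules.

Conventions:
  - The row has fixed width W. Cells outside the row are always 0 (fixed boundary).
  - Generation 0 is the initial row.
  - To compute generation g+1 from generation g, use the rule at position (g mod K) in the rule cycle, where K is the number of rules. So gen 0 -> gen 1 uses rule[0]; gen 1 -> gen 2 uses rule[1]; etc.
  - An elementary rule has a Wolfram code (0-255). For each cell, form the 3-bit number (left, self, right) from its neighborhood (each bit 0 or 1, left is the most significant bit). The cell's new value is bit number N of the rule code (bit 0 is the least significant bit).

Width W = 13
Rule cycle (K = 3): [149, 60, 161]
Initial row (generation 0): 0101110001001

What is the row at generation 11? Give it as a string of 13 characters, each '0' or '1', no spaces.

Answer: 1011111100000

Derivation:
Gen 0: 0101110001001
Gen 1 (rule 149): 0100101101101
Gen 2 (rule 60): 0110111011011
Gen 3 (rule 161): 0001010100100
Gen 4 (rule 149): 1101010110111
Gen 5 (rule 60): 1011111101100
Gen 6 (rule 161): 0101111010001
Gen 7 (rule 149): 0100110011101
Gen 8 (rule 60): 0110101010011
Gen 9 (rule 161): 0001010100000
Gen 10 (rule 149): 1101010111111
Gen 11 (rule 60): 1011111100000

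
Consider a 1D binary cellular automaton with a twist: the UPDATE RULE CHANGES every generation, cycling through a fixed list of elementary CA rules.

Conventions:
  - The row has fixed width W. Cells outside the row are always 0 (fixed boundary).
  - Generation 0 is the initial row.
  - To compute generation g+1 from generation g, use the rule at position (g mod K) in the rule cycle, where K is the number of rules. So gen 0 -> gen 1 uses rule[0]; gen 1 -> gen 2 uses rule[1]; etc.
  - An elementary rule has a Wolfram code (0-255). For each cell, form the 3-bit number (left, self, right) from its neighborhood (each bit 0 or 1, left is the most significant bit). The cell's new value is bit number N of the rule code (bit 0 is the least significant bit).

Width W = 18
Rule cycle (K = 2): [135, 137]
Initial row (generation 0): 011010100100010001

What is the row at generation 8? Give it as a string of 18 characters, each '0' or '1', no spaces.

Gen 0: 011010100100010001
Gen 1 (rule 135): 100010101101110111
Gen 2 (rule 137): 001000001001100110
Gen 3 (rule 135): 111011111010001000
Gen 4 (rule 137): 110011110000100011
Gen 5 (rule 135): 000101100111101100
Gen 6 (rule 137): 110001000111001001
Gen 7 (rule 135): 000111011010011011
Gen 8 (rule 137): 110110010000010010

Answer: 110110010000010010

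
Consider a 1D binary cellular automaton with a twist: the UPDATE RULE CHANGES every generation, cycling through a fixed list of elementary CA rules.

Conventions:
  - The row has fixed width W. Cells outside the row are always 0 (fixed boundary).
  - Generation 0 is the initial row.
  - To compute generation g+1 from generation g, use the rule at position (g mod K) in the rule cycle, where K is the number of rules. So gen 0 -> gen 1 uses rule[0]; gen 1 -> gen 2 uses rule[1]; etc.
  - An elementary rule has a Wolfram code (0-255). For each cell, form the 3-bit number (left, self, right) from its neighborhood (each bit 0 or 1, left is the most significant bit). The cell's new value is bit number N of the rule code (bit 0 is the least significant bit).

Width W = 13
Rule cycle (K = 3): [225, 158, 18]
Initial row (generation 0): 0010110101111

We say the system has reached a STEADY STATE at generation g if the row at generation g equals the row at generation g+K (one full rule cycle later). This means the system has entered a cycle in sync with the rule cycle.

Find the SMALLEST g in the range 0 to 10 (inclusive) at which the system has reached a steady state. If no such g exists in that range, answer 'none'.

Answer: 6

Derivation:
Gen 0: 0010110101111
Gen 1 (rule 225): 1001011010111
Gen 2 (rule 158): 1111010010110
Gen 3 (rule 18): 0000001100001
Gen 4 (rule 225): 1111100101100
Gen 5 (rule 158): 1111011101010
Gen 6 (rule 18): 0000000000001
Gen 7 (rule 225): 1111111111100
Gen 8 (rule 158): 1111111111010
Gen 9 (rule 18): 0000000000001
Gen 10 (rule 225): 1111111111100
Gen 11 (rule 158): 1111111111010
Gen 12 (rule 18): 0000000000001
Gen 13 (rule 225): 1111111111100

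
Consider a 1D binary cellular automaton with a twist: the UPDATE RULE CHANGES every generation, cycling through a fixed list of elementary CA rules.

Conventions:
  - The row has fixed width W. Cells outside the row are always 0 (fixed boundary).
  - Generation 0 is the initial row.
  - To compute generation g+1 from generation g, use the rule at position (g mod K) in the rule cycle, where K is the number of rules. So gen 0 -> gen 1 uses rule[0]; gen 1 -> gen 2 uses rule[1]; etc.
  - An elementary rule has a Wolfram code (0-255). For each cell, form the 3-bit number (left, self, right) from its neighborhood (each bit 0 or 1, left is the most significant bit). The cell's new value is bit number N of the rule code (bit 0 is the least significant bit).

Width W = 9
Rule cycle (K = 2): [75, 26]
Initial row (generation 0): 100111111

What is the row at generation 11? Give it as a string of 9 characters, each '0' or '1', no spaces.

Gen 0: 100111111
Gen 1 (rule 75): 001100001
Gen 2 (rule 26): 011010010
Gen 3 (rule 75): 111000100
Gen 4 (rule 26): 100101010
Gen 5 (rule 75): 001000000
Gen 6 (rule 26): 010100000
Gen 7 (rule 75): 100001111
Gen 8 (rule 26): 010011000
Gen 9 (rule 75): 100111011
Gen 10 (rule 26): 011100010
Gen 11 (rule 75): 110101100

Answer: 110101100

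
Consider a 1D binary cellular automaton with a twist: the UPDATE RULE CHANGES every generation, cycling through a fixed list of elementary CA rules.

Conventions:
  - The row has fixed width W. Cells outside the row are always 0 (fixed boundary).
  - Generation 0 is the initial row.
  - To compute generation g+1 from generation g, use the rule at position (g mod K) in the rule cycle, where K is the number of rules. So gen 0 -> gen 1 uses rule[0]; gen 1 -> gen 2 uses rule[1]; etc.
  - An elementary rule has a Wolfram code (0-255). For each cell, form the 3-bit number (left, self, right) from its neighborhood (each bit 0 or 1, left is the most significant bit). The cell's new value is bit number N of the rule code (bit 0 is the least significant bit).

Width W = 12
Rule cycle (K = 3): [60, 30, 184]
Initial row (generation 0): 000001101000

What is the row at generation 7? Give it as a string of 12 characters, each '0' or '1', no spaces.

Gen 0: 000001101000
Gen 1 (rule 60): 000001011100
Gen 2 (rule 30): 000011010010
Gen 3 (rule 184): 000010101001
Gen 4 (rule 60): 000011111101
Gen 5 (rule 30): 000110000001
Gen 6 (rule 184): 000101000000
Gen 7 (rule 60): 000111100000

Answer: 000111100000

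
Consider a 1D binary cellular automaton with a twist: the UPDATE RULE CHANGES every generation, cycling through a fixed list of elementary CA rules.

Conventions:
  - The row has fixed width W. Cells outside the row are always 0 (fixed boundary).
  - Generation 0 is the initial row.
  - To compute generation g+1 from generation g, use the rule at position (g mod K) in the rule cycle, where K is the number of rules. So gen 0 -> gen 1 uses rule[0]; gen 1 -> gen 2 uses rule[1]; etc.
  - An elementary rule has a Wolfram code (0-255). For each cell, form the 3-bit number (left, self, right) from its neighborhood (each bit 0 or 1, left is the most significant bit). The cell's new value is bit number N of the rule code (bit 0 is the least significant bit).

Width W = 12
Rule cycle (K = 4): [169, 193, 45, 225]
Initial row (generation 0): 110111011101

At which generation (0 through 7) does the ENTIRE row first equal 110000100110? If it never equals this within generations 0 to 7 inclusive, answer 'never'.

Gen 0: 110111011101
Gen 1 (rule 169): 101110111010
Gen 2 (rule 193): 000110011000
Gen 3 (rule 45): 110100010011
Gen 4 (rule 225): 011001000001
Gen 5 (rule 169): 010000011100
Gen 6 (rule 193): 000111001101
Gen 7 (rule 45): 110100001011

Answer: never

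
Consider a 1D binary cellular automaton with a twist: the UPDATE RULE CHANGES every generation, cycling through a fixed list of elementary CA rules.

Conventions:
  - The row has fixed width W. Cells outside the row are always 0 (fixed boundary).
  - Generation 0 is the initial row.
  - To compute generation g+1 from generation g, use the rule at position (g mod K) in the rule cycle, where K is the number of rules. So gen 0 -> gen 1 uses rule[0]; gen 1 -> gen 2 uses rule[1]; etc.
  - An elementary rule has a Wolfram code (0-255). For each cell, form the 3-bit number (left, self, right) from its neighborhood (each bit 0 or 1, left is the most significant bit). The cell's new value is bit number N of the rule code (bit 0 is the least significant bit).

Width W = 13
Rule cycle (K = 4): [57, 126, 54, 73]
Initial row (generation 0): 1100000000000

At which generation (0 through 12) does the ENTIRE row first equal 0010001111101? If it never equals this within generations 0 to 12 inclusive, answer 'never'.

Gen 0: 1100000000000
Gen 1 (rule 57): 1011111111111
Gen 2 (rule 126): 1110000000001
Gen 3 (rule 54): 0001000000011
Gen 4 (rule 73): 1100011111011
Gen 5 (rule 57): 1011010000110
Gen 6 (rule 126): 1111111001111
Gen 7 (rule 54): 0000000110000
Gen 8 (rule 73): 1111110110111
Gen 9 (rule 57): 1000001101100
Gen 10 (rule 126): 1100011111110
Gen 11 (rule 54): 0010100000001
Gen 12 (rule 73): 1000001111100

Answer: never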